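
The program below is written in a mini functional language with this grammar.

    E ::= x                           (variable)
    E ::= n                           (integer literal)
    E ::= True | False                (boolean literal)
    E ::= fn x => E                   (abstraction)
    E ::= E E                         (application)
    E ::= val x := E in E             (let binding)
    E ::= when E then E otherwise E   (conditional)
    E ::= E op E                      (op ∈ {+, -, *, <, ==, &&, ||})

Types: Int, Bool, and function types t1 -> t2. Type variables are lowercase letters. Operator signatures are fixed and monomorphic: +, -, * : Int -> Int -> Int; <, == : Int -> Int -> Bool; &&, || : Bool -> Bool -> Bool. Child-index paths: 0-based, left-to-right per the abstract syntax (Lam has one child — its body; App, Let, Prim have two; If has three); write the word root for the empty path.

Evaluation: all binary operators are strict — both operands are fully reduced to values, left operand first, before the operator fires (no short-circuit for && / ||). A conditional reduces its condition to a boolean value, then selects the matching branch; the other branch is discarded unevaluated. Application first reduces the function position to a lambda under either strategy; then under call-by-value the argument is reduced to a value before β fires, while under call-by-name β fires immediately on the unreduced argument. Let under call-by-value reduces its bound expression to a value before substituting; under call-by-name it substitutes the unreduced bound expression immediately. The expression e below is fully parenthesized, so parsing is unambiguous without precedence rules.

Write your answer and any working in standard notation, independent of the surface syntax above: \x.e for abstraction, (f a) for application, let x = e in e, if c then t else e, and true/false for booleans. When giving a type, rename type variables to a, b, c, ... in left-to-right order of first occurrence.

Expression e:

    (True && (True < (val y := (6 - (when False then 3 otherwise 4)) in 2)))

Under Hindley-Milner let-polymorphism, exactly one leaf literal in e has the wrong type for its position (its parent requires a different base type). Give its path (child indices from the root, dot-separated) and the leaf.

Answer: 1.0 : true

Trace:
  unify Bool ~ Bool
  unify Bool ~ Int
  FAIL: mismatch Bool ~ Int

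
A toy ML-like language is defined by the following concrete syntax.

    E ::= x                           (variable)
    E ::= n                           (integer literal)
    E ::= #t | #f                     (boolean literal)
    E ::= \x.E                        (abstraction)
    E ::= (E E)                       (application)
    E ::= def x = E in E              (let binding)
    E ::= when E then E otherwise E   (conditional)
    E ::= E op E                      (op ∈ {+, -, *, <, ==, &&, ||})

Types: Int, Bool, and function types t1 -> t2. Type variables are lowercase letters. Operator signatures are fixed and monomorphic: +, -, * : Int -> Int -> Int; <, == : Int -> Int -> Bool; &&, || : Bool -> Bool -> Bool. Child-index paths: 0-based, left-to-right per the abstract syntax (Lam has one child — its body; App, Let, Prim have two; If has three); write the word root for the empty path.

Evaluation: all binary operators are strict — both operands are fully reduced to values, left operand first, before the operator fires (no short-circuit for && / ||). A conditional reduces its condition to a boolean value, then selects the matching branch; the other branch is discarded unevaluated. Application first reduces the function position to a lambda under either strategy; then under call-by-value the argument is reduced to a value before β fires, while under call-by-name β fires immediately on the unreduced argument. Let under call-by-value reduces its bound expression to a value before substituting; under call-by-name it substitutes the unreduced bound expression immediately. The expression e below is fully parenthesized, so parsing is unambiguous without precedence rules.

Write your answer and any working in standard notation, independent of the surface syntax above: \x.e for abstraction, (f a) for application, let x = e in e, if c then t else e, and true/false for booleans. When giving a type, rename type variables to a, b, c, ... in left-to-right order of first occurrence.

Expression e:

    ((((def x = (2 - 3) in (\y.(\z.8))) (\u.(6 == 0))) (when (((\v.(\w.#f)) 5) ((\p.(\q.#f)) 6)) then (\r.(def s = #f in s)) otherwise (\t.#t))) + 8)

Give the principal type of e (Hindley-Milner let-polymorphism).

Answer: Int

Derivation:
  unify Int ~ Int
  unify Int ~ Int
let x : Int
\z._ : b -> Int
\y._ : a -> b -> Int
  unify Int ~ Int
  unify Int ~ Int
\u._ : c -> Bool
  unify a -> b -> Int ~ (c -> Bool) -> d
  unify a ~ c -> Bool
  unify b -> Int ~ d
_ _ : b -> Int
\w._ : f -> Bool
\v._ : e -> f -> Bool
  unify e -> f -> Bool ~ Int -> g
  unify e ~ Int
  unify f -> Bool ~ g
_ _ : f -> Bool
\q._ : i -> Bool
\p._ : h -> i -> Bool
  unify h -> i -> Bool ~ Int -> j
  unify h ~ Int
  unify i -> Bool ~ j
_ _ : i -> Bool
  unify f -> Bool ~ (i -> Bool) -> k
  unify f ~ i -> Bool
  unify Bool ~ k
_ _ : Bool
  unify Bool ~ Bool
let s : Bool
s : Bool
\r._ : l -> Bool
\t._ : m -> Bool
  unify l -> Bool ~ m -> Bool
  unify l ~ m
  unify Bool ~ Bool
  unify b -> Int ~ (m -> Bool) -> n
  unify b ~ m -> Bool
  unify Int ~ n
_ _ : Int
  unify Int ~ Int
  unify Int ~ Int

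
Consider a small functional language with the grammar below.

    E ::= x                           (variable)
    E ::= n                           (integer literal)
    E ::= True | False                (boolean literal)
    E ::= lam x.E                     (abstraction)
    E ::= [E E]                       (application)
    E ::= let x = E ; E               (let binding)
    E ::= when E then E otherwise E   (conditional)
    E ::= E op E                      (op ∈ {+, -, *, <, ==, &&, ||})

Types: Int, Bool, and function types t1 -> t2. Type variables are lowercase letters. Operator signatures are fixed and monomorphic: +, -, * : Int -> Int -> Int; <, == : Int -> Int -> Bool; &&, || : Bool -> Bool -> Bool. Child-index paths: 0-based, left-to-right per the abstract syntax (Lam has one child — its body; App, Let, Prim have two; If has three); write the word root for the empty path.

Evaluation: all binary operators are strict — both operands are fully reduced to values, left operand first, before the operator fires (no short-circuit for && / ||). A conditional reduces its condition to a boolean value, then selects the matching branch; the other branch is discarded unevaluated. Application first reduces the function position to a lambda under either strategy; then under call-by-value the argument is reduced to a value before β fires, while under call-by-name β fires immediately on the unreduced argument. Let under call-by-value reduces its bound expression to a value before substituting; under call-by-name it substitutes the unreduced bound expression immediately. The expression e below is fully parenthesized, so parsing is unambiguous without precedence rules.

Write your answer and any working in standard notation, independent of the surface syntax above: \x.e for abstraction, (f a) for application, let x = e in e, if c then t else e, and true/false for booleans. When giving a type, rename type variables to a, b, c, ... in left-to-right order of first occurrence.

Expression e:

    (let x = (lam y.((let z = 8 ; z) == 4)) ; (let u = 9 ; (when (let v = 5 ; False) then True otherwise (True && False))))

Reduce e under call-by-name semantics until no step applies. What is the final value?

Answer: false

Working:
step 0: (let x = (\y.((let z = 8 in z) == 4)) in (let u = 9 in (if (let v = 5 in false) then true else (true && false))))
step 1: [let@root] (let u = 9 in (if (let v = 5 in false) then true else (true && false)))
step 2: [let@root] (if (let v = 5 in false) then true else (true && false))
step 3: [let@0] (if false then true else (true && false))
step 4: [if@root] (true && false)
step 5: [delta@root] false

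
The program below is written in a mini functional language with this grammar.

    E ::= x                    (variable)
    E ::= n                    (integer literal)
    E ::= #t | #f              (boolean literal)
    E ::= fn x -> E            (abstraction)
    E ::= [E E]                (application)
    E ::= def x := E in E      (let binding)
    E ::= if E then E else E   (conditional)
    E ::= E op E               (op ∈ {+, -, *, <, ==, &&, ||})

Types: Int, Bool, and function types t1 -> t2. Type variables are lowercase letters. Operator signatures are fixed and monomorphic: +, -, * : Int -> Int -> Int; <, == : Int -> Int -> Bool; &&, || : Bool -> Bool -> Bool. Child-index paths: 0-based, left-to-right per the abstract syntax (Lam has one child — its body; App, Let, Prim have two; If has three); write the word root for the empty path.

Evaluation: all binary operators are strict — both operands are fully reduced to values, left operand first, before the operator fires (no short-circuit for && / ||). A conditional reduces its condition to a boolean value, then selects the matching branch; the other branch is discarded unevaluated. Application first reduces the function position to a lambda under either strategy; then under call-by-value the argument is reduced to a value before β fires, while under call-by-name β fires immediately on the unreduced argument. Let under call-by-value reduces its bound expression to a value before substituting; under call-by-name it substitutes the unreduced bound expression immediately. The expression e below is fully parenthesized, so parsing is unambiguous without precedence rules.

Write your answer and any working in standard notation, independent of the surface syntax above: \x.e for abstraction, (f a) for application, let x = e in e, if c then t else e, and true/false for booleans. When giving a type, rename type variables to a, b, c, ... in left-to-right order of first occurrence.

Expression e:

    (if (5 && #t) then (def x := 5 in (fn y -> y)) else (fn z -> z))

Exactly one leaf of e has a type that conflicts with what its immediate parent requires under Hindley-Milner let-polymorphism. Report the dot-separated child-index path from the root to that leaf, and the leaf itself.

Working:
  unify Int ~ Bool
  FAIL: mismatch Int ~ Bool

Answer: 0.0 : 5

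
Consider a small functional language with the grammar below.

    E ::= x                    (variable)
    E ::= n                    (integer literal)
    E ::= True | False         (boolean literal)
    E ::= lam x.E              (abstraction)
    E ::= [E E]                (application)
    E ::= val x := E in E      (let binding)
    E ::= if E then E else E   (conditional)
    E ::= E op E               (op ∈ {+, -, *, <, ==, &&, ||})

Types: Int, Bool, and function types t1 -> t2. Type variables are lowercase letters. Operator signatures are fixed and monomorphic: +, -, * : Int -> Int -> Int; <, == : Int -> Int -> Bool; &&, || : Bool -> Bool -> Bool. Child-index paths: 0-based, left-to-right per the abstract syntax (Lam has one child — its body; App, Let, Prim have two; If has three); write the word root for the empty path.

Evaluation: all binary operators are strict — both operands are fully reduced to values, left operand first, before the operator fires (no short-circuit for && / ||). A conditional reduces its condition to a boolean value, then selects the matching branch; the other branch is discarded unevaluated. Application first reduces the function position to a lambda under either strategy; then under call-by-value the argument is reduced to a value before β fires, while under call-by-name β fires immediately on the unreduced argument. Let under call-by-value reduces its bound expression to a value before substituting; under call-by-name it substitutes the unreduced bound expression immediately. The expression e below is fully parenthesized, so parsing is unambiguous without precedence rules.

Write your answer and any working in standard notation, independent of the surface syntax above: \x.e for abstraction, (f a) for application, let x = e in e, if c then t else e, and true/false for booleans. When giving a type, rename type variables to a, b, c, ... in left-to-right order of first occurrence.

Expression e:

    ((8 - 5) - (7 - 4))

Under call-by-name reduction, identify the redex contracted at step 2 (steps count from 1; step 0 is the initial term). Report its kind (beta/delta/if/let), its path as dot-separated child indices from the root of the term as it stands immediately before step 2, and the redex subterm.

Derivation:
step 0: ((8 - 5) - (7 - 4))
step 1: [delta@0] (3 - (7 - 4))
step 2: [delta@1] (3 - 3)

Answer: delta at 1 : (7 - 4)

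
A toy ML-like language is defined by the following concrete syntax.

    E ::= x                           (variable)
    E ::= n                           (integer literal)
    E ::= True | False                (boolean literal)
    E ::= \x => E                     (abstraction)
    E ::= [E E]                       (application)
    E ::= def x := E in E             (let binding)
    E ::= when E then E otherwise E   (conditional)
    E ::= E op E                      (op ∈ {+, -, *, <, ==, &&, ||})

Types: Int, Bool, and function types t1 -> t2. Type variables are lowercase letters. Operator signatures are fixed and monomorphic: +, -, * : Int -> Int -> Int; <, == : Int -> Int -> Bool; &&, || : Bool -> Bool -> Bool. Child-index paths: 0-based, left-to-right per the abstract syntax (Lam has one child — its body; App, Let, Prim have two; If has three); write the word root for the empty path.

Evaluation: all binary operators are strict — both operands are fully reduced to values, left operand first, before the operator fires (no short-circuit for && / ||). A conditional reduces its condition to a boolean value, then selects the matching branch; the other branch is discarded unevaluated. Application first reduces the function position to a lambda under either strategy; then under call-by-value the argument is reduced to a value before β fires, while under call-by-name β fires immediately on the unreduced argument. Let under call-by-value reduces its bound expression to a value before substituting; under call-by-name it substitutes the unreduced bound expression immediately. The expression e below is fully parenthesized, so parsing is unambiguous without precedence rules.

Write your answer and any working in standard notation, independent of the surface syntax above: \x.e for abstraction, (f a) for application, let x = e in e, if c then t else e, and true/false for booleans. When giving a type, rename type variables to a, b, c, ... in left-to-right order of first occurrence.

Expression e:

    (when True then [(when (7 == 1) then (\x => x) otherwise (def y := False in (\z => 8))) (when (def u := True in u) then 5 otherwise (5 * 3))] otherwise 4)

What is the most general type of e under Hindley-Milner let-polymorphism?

Working:
  unify Bool ~ Bool
  unify Int ~ Int
  unify Int ~ Int
  unify Bool ~ Bool
x : a
\x._ : a -> a
let y : Bool
\z._ : b -> Int
  unify a -> a ~ b -> Int
  unify a ~ b
  unify b ~ Int
let u : Bool
u : Bool
  unify Bool ~ Bool
  unify Int ~ Int
  unify Int ~ Int
  unify Int ~ Int
  unify Int -> Int ~ Int -> c
  unify Int ~ Int
  unify Int ~ c
_ _ : Int
  unify Int ~ Int

Answer: Int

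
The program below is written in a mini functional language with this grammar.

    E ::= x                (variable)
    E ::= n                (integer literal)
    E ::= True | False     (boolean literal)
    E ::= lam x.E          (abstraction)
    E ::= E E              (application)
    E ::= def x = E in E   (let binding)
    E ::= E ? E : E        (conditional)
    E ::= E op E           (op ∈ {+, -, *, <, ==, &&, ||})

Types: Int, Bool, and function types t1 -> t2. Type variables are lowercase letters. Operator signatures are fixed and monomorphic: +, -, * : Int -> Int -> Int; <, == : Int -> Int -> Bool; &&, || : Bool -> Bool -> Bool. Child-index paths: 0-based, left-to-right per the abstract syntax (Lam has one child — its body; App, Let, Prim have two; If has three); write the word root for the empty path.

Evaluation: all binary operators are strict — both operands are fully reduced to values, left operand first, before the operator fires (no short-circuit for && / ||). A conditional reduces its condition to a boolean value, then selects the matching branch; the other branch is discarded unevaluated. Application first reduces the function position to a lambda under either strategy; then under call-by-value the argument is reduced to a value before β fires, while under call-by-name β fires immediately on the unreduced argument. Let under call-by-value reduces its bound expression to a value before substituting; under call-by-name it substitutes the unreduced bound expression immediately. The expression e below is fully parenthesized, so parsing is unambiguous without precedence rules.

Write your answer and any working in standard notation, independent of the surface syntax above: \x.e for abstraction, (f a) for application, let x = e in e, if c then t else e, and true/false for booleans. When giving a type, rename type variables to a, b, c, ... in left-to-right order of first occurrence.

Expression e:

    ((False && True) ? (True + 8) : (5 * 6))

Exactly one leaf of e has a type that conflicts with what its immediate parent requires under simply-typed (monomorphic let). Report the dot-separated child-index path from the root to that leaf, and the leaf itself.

Working:
  unify Bool ~ Bool
  unify Bool ~ Bool
  unify Bool ~ Bool
  unify Bool ~ Int
  FAIL: mismatch Bool ~ Int

Answer: 1.0 : true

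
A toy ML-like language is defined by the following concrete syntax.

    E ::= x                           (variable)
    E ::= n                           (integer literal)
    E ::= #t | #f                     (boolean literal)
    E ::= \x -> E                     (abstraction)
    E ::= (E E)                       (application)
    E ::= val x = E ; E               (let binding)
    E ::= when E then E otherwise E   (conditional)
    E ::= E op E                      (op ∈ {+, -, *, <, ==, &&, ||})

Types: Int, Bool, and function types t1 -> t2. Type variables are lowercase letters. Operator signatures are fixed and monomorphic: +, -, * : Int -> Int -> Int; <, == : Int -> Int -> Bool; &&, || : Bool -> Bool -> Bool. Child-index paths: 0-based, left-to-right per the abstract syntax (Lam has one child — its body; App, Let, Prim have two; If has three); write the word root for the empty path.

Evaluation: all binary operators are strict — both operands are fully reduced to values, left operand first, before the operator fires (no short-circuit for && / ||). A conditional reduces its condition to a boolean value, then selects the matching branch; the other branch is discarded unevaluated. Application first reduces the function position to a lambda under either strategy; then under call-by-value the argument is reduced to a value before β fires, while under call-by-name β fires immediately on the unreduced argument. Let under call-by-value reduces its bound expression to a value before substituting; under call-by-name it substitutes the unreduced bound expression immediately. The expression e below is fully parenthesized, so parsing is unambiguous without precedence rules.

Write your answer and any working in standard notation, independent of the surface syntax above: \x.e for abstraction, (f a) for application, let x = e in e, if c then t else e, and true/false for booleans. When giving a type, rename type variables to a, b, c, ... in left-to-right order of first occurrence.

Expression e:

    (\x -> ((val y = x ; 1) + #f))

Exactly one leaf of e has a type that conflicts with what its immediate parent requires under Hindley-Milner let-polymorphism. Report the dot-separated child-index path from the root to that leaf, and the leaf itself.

Working:
x : a
let y : a
  unify Int ~ Int
  unify Bool ~ Int
  FAIL: mismatch Bool ~ Int

Answer: 0.1 : false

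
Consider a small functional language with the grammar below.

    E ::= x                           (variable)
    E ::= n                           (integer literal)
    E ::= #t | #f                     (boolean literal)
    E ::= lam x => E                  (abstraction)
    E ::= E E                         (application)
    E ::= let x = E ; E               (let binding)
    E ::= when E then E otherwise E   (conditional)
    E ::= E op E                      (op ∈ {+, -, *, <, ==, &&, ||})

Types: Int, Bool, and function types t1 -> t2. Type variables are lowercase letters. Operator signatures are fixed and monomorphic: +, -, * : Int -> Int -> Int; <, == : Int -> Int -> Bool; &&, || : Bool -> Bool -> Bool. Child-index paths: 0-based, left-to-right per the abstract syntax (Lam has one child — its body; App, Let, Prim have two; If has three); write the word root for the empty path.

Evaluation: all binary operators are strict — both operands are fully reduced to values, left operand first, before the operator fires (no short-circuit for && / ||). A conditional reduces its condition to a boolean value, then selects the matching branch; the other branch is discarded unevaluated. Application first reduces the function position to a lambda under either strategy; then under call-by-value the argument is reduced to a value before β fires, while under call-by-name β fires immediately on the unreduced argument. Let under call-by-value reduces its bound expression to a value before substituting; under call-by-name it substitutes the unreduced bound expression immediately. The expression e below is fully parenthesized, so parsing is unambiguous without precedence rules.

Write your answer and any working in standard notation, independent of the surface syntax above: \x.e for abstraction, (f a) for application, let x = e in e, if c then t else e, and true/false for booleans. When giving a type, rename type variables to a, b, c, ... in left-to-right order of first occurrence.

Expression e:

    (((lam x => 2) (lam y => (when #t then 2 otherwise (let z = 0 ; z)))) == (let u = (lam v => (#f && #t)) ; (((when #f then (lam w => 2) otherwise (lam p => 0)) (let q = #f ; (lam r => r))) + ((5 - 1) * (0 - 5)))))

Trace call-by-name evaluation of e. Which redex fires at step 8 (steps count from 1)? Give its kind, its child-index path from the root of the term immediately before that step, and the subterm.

Answer: delta at 1 : (0 + -20)

Working:
step 0: (((\x.2) (\y.(if true then 2 else (let z = 0 in z)))) == (let u = (\v.(false && true)) in (((if false then (\w.2) else (\p.0)) (let q = false in (\r.r))) + ((5 - 1) * (0 - 5)))))
step 1: [beta@0] (2 == (let u = (\v.(false && true)) in (((if false then (\w.2) else (\p.0)) (let q = false in (\r.r))) + ((5 - 1) * (0 - 5)))))
step 2: [let@1] (2 == (((if false then (\w.2) else (\p.0)) (let q = false in (\r.r))) + ((5 - 1) * (0 - 5))))
step 3: [if@1.0.0] (2 == (((\p.0) (let q = false in (\r.r))) + ((5 - 1) * (0 - 5))))
step 4: [beta@1.0] (2 == (0 + ((5 - 1) * (0 - 5))))
step 5: [delta@1.1.0] (2 == (0 + (4 * (0 - 5))))
step 6: [delta@1.1.1] (2 == (0 + (4 * -5)))
step 7: [delta@1.1] (2 == (0 + -20))
step 8: [delta@1] (2 == -20)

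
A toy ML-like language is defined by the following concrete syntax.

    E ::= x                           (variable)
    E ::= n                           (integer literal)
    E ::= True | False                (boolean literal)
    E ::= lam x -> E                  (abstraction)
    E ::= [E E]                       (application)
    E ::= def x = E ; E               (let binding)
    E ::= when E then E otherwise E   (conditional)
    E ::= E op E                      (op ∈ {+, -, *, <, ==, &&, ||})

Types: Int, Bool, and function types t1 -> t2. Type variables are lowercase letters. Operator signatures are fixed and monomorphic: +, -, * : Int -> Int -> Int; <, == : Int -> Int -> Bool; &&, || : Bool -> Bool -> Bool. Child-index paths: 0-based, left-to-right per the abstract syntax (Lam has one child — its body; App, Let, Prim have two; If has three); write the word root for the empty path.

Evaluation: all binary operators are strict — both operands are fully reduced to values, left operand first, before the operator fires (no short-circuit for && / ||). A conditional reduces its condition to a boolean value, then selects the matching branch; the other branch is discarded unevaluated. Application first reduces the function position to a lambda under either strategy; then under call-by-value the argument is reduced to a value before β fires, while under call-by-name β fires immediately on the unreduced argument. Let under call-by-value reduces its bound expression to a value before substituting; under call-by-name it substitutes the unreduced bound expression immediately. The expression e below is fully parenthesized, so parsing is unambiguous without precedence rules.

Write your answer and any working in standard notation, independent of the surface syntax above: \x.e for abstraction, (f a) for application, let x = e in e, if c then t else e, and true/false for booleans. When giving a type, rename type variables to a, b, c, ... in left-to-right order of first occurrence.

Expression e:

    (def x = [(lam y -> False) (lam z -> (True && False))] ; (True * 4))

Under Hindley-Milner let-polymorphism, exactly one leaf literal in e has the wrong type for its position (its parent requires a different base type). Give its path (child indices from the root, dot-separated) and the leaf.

Answer: 1.0 : true

Derivation:
\y._ : a -> Bool
  unify Bool ~ Bool
  unify Bool ~ Bool
\z._ : b -> Bool
  unify a -> Bool ~ (b -> Bool) -> c
  unify a ~ b -> Bool
  unify Bool ~ c
_ _ : Bool
let x : Bool
  unify Bool ~ Int
  FAIL: mismatch Bool ~ Int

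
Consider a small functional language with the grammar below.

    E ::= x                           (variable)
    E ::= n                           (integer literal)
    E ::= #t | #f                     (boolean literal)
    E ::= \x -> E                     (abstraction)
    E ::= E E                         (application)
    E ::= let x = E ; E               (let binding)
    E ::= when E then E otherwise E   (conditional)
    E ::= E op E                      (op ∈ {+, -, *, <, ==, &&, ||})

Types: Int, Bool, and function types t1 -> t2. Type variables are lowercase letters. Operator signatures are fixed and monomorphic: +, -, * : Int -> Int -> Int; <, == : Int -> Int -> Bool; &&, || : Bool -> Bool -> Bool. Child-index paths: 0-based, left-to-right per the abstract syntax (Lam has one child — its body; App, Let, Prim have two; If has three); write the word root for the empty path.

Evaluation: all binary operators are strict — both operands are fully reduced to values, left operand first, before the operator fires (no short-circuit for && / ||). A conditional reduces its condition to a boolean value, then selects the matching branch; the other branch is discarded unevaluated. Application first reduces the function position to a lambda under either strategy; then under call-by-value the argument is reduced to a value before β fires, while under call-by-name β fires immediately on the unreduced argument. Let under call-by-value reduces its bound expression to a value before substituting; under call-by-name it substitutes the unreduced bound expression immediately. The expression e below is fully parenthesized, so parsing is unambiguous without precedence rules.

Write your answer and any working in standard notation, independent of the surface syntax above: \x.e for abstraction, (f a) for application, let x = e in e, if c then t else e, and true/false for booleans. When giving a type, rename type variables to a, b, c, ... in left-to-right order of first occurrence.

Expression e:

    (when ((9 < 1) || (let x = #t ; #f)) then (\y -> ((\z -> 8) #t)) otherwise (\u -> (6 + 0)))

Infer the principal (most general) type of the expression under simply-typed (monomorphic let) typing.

Answer: a -> Int

Working:
  unify Int ~ Int
  unify Int ~ Int
  unify Bool ~ Bool
let x : Bool
  unify Bool ~ Bool
  unify Bool ~ Bool
\z._ : b -> Int
  unify b -> Int ~ Bool -> c
  unify b ~ Bool
  unify Int ~ c
_ _ : Int
\y._ : a -> Int
  unify Int ~ Int
  unify Int ~ Int
\u._ : d -> Int
  unify a -> Int ~ d -> Int
  unify a ~ d
  unify Int ~ Int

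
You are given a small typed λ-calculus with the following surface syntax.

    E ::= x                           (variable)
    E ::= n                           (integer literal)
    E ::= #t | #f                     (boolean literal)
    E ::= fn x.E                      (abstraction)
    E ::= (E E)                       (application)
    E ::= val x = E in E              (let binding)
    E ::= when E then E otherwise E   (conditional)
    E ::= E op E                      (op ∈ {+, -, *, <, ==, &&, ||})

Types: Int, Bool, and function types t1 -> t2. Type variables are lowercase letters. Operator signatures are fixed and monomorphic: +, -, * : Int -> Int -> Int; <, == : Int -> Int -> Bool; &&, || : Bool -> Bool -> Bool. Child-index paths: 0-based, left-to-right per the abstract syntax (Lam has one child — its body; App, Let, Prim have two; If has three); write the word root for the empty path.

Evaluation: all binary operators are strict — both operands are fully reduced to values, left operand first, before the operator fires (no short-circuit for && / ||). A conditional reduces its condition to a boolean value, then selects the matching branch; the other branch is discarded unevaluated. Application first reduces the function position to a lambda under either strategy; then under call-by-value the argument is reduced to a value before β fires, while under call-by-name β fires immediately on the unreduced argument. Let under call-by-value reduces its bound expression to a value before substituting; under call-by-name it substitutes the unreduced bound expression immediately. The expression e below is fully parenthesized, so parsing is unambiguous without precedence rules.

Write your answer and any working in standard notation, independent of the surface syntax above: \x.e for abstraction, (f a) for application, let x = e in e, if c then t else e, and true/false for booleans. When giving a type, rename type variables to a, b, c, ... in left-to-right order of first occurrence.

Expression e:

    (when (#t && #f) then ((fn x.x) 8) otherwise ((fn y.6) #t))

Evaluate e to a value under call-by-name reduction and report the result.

Working:
step 0: (if (true && false) then ((\x.x) 8) else ((\y.6) true))
step 1: [delta@0] (if false then ((\x.x) 8) else ((\y.6) true))
step 2: [if@root] ((\y.6) true)
step 3: [beta@root] 6

Answer: 6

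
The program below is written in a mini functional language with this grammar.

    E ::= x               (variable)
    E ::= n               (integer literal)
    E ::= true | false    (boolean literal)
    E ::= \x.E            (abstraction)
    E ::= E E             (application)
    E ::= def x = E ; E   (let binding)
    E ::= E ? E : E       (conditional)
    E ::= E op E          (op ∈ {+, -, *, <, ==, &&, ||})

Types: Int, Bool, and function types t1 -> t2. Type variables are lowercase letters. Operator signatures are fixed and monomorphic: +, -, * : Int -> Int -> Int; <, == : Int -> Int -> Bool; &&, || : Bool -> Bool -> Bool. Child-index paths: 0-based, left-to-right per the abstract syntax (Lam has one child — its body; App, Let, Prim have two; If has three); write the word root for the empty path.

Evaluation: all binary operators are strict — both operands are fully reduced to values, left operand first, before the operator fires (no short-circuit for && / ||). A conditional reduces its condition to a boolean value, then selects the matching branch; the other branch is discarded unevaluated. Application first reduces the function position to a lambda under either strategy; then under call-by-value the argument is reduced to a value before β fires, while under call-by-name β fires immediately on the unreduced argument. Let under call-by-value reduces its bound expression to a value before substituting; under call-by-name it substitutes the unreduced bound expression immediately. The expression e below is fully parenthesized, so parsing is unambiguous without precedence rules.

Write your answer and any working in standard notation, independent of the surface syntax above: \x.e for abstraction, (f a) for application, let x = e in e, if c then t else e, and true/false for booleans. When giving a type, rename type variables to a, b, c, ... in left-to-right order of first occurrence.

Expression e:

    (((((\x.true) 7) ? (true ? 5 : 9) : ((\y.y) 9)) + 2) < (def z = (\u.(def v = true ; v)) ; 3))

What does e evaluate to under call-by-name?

Answer: false

Working:
step 0: (((if ((\x.true) 7) then (if true then 5 else 9) else ((\y.y) 9)) + 2) < (let z = (\u.(let v = true in v)) in 3))
step 1: [beta@0.0.0] (((if true then (if true then 5 else 9) else ((\y.y) 9)) + 2) < (let z = (\u.(let v = true in v)) in 3))
step 2: [if@0.0] (((if true then 5 else 9) + 2) < (let z = (\u.(let v = true in v)) in 3))
step 3: [if@0.0] ((5 + 2) < (let z = (\u.(let v = true in v)) in 3))
step 4: [delta@0] (7 < (let z = (\u.(let v = true in v)) in 3))
step 5: [let@1] (7 < 3)
step 6: [delta@root] false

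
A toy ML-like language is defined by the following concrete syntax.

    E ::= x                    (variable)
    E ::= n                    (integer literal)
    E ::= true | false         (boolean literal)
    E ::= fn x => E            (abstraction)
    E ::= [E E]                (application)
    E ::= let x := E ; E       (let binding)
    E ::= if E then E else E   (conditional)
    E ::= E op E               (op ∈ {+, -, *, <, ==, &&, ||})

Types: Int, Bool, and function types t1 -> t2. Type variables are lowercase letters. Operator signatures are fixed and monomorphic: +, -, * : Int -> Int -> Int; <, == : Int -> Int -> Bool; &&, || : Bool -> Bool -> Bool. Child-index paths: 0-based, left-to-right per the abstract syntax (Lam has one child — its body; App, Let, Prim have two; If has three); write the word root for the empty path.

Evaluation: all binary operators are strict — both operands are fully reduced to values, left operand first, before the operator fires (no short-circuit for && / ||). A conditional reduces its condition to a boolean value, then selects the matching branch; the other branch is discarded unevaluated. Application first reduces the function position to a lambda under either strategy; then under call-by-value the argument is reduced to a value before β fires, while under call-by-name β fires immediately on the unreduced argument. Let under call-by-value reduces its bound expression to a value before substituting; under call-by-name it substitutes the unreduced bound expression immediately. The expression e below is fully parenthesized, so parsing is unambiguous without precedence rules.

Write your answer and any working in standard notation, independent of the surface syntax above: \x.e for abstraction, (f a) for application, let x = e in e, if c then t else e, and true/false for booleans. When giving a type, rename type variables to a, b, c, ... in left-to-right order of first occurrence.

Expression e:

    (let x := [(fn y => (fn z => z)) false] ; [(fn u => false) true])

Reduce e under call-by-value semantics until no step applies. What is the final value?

Working:
step 0: (let x = ((\y.(\z.z)) false) in ((\u.false) true))
step 1: [beta@0] (let x = (\z.z) in ((\u.false) true))
step 2: [let@root] ((\u.false) true)
step 3: [beta@root] false

Answer: false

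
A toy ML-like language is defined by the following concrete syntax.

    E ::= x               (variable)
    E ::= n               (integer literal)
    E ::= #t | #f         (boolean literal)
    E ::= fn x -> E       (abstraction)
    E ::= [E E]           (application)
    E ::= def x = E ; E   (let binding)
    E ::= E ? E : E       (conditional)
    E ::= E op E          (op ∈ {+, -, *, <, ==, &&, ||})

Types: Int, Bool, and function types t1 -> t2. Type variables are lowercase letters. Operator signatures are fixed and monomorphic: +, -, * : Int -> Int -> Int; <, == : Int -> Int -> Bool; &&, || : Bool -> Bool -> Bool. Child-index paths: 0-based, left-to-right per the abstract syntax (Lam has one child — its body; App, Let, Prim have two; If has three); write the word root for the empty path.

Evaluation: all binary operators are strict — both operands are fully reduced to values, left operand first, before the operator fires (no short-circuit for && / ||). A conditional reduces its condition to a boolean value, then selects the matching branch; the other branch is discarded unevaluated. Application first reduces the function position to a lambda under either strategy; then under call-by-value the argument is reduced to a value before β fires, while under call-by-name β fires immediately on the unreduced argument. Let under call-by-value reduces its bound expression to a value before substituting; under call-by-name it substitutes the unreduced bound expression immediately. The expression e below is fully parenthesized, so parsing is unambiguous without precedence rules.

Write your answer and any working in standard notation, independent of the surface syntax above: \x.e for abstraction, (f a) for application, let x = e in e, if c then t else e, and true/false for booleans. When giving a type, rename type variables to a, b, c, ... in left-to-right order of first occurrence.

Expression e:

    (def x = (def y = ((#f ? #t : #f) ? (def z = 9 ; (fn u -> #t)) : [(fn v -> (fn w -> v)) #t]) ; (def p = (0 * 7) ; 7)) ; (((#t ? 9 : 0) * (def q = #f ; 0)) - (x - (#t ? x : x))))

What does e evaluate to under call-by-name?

Answer: 0

Derivation:
step 0: (let x = (let y = (if (if false then true else false) then (let z = 9 in (\u.true)) else ((\v.(\w.v)) true)) in (let p = (0 * 7) in 7)) in (((if true then 9 else 0) * (let q = false in 0)) - (x - (if true then x else x))))
step 1: [let@root] (((if true then 9 else 0) * (let q = false in 0)) - ((let y = (if (if false then true else false) then (let z = 9 in (\u.true)) else ((\v.(\w.v)) true)) in (let p = (0 * 7) in 7)) - (if true then (let y = (if (if false then true else false) then (let z = 9 in (\u.true)) else ((\v.(\w.v)) true)) in (let p = (0 * 7) in 7)) else (let y = (if (if false then true else false) then (let z = 9 in (\u.true)) else ((\v.(\w.v)) true)) in (let p = (0 * 7) in 7)))))
step 2: [if@0.0] ((9 * (let q = false in 0)) - ((let y = (if (if false then true else false) then (let z = 9 in (\u.true)) else ((\v.(\w.v)) true)) in (let p = (0 * 7) in 7)) - (if true then (let y = (if (if false then true else false) then (let z = 9 in (\u.true)) else ((\v.(\w.v)) true)) in (let p = (0 * 7) in 7)) else (let y = (if (if false then true else false) then (let z = 9 in (\u.true)) else ((\v.(\w.v)) true)) in (let p = (0 * 7) in 7)))))
step 3: [let@0.1] ((9 * 0) - ((let y = (if (if false then true else false) then (let z = 9 in (\u.true)) else ((\v.(\w.v)) true)) in (let p = (0 * 7) in 7)) - (if true then (let y = (if (if false then true else false) then (let z = 9 in (\u.true)) else ((\v.(\w.v)) true)) in (let p = (0 * 7) in 7)) else (let y = (if (if false then true else false) then (let z = 9 in (\u.true)) else ((\v.(\w.v)) true)) in (let p = (0 * 7) in 7)))))
step 4: [delta@0] (0 - ((let y = (if (if false then true else false) then (let z = 9 in (\u.true)) else ((\v.(\w.v)) true)) in (let p = (0 * 7) in 7)) - (if true then (let y = (if (if false then true else false) then (let z = 9 in (\u.true)) else ((\v.(\w.v)) true)) in (let p = (0 * 7) in 7)) else (let y = (if (if false then true else false) then (let z = 9 in (\u.true)) else ((\v.(\w.v)) true)) in (let p = (0 * 7) in 7)))))
step 5: [let@1.0] (0 - ((let p = (0 * 7) in 7) - (if true then (let y = (if (if false then true else false) then (let z = 9 in (\u.true)) else ((\v.(\w.v)) true)) in (let p = (0 * 7) in 7)) else (let y = (if (if false then true else false) then (let z = 9 in (\u.true)) else ((\v.(\w.v)) true)) in (let p = (0 * 7) in 7)))))
step 6: [let@1.0] (0 - (7 - (if true then (let y = (if (if false then true else false) then (let z = 9 in (\u.true)) else ((\v.(\w.v)) true)) in (let p = (0 * 7) in 7)) else (let y = (if (if false then true else false) then (let z = 9 in (\u.true)) else ((\v.(\w.v)) true)) in (let p = (0 * 7) in 7)))))
step 7: [if@1.1] (0 - (7 - (let y = (if (if false then true else false) then (let z = 9 in (\u.true)) else ((\v.(\w.v)) true)) in (let p = (0 * 7) in 7))))
step 8: [let@1.1] (0 - (7 - (let p = (0 * 7) in 7)))
step 9: [let@1.1] (0 - (7 - 7))
step 10: [delta@1] (0 - 0)
step 11: [delta@root] 0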